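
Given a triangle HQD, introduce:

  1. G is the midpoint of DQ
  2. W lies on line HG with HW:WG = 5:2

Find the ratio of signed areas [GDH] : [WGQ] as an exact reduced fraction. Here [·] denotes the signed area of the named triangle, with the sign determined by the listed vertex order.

Choose coordinates H = (0, 0), Q = (1, 0), D = (0, 1).
1. G is the midpoint of DQ ⇒ G = (1/2, 1/2)
2. W lies on line HG with HW:WG = 5:2 ⇒ W = (5/14, 5/14)
2·[GDH] = 1/2, 2·[WGQ] = -1/7
[GDH]:[WGQ] = 1/2:-1/7 = -7/2

[GDH]:[WGQ] = -7/2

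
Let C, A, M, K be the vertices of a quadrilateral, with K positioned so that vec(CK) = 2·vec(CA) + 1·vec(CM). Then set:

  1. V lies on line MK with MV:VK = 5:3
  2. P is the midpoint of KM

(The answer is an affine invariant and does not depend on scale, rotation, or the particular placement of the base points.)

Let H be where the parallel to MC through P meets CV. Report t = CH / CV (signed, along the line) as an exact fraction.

Set C = (0, 0), A = (1, 0), M = (0, 1), K = (2, 1); any affine frame gives the same invariant.
1. V lies on line MK with MV:VK = 5:3 ⇒ V = (5/4, 1)
2. P is the midpoint of KM ⇒ P = (1, 1)
through P parallel to MC: direction (0, -1); meets CV at H = (1, 4/5)
H = C + t·(V−C) with t = 4/5

t = 4/5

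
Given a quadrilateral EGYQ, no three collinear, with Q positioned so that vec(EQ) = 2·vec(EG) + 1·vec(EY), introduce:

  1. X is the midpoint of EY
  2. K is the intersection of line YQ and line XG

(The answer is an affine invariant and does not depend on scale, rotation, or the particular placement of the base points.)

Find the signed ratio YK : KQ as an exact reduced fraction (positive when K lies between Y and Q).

Choose coordinates E = (0, 0), G = (1, 0), Y = (0, 1), Q = (2, 1).
1. X is the midpoint of EY ⇒ X = (0, 1/2)
2. K is the intersection of line YQ and line XG ⇒ K = (-1, 1)
K = Y + t·(Q−Y) with t = -1/2, so YK:KQ = t:(1−t) = -1/2:3/2

YK:KQ = -1/3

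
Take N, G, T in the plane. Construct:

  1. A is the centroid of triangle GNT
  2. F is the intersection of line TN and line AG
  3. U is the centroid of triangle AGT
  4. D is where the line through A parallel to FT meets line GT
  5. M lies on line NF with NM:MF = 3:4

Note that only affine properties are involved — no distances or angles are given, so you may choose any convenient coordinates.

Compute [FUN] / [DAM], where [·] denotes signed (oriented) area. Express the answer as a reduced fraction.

[FUN]:[DAM] = 2

Work in coordinates with N = (0, 0), G = (1, 0), T = (0, 1).
1. A is the centroid of triangle GNT ⇒ A = (1/3, 1/3)
2. F is the intersection of line TN and line AG ⇒ F = (0, 1/2)
3. U is the centroid of triangle AGT ⇒ U = (4/9, 4/9)
4. D is where the line through A parallel to FT meets line GT ⇒ D = (1/3, 2/3)
5. M lies on line NF with NM:MF = 3:4 ⇒ M = (0, 3/14)
2·[FUN] = -2/9, 2·[DAM] = -1/9
[FUN]:[DAM] = -2/9:-1/9 = 2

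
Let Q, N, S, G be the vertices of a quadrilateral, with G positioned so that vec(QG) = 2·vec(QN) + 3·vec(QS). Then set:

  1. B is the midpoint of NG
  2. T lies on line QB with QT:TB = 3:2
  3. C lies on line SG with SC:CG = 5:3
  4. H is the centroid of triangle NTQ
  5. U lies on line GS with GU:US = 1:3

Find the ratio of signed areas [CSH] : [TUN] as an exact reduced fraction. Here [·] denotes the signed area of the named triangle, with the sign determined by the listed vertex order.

Work in coordinates with Q = (0, 0), N = (1, 0), S = (0, 1), G = (2, 3).
1. B is the midpoint of NG ⇒ B = (3/2, 3/2)
2. T lies on line QB with QT:TB = 3:2 ⇒ T = (9/10, 9/10)
3. C lies on line SG with SC:CG = 5:3 ⇒ C = (5/4, 9/4)
4. H is the centroid of triangle NTQ ⇒ H = (19/30, 3/10)
5. U lies on line GS with GU:US = 1:3 ⇒ U = (3/2, 5/2)
2·[CSH] = 5/3, 2·[TUN] = -7/10
[CSH]:[TUN] = 5/3:-7/10 = -50/21

[CSH]:[TUN] = -50/21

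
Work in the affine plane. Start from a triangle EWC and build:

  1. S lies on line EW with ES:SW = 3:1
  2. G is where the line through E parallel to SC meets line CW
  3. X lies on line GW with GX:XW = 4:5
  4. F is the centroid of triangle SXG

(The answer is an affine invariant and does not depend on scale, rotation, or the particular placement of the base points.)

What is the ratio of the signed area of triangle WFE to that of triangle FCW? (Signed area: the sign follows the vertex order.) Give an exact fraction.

Choose coordinates E = (0, 0), W = (1, 0), C = (0, 1).
1. S lies on line EW with ES:SW = 3:1 ⇒ S = (3/4, 0)
2. G is where the line through E parallel to SC meets line CW ⇒ G = (-3, 4)
3. X lies on line GW with GX:XW = 4:5 ⇒ X = (-11/9, 20/9)
4. F is the centroid of triangle SXG ⇒ F = (-125/108, 56/27)
2·[WFE] = 56/27, 2·[FCW] = -1/12
[WFE]:[FCW] = 56/27:-1/12 = -224/9

[WFE]:[FCW] = -224/9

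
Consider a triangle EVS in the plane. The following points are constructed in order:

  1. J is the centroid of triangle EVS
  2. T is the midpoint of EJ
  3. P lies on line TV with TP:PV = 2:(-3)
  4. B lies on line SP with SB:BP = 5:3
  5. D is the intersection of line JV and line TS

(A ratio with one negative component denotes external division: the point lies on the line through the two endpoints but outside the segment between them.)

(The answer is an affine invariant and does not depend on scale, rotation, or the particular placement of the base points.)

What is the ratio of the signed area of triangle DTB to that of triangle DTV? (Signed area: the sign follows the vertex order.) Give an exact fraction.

Work in coordinates with E = (0, 0), V = (1, 0), S = (0, 1).
1. J is the centroid of triangle EVS ⇒ J = (1/3, 1/3)
2. T is the midpoint of EJ ⇒ T = (1/6, 1/6)
3. P lies on line TV with TP:PV = 2:(-3) ⇒ P = (-3/2, 1/2)
4. B lies on line SP with SB:BP = 5:3 ⇒ B = (-15/16, 11/16)
5. D is the intersection of line JV and line TS ⇒ D = (1/9, 4/9)
2·[DTB] = -5/18, 2·[DTV] = 2/9
[DTB]:[DTV] = -5/18:2/9 = -5/4

[DTB]:[DTV] = -5/4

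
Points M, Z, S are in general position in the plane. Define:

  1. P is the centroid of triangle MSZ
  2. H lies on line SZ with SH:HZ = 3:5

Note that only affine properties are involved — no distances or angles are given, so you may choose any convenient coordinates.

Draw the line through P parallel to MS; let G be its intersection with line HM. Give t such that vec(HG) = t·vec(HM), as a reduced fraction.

t = 1/9

Work in coordinates with M = (0, 0), Z = (1, 0), S = (0, 1).
1. P is the centroid of triangle MSZ ⇒ P = (1/3, 1/3)
2. H lies on line SZ with SH:HZ = 3:5 ⇒ H = (3/8, 5/8)
through P parallel to MS: direction (0, 1); meets HM at G = (1/3, 5/9)
G = H + t·(M−H) with t = 1/9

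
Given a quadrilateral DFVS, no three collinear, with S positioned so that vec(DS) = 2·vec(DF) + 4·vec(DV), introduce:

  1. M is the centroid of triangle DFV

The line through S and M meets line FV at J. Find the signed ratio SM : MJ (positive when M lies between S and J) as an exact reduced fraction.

SM:MJ = -16

Work in coordinates with D = (0, 0), F = (1, 0), V = (0, 1), S = (2, 4).
1. M is the centroid of triangle DFV ⇒ M = (1/3, 1/3)
line SM meets FV at J = (7/16, 9/16)
M = S + t·(J−S) with t = 16/15, so SM:MJ = 16/15:-1/15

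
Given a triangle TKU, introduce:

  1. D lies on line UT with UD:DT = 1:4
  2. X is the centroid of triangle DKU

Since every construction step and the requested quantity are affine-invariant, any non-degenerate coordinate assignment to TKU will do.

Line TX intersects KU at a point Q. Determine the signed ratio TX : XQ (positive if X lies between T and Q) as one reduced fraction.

TX:XQ = 14

Work in coordinates with T = (0, 0), K = (1, 0), U = (0, 1).
1. D lies on line UT with UD:DT = 1:4 ⇒ D = (0, 4/5)
2. X is the centroid of triangle DKU ⇒ X = (1/3, 3/5)
line TX meets KU at Q = (5/14, 9/14)
X = T + t·(Q−T) with t = 14/15, so TX:XQ = 14/15:1/15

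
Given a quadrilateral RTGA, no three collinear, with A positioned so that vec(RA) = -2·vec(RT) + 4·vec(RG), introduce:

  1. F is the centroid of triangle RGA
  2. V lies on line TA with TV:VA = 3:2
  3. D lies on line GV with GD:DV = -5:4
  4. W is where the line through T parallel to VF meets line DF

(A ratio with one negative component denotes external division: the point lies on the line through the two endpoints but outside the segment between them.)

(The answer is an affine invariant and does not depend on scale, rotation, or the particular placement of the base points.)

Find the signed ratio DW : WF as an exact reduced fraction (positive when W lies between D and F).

DW:WF = -13/5

Work in coordinates with R = (0, 0), T = (1, 0), G = (0, 1), A = (-2, 4).
1. F is the centroid of triangle RGA ⇒ F = (-2/3, 5/3)
2. V lies on line TA with TV:VA = 3:2 ⇒ V = (-4/5, 12/5)
3. D lies on line GV with GD:DV = -5:4 ⇒ D = (-4, 8)
4. W is where the line through T parallel to VF meets line DF ⇒ W = (17/12, -55/24)
W = D + t·(F−D) with t = 13/8, so DW:WF = t:(1−t) = 13/8:-5/8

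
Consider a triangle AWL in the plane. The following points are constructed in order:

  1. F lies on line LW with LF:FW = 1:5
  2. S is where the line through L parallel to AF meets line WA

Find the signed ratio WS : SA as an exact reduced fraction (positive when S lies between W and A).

Work in coordinates with A = (0, 0), W = (1, 0), L = (0, 1).
1. F lies on line LW with LF:FW = 1:5 ⇒ F = (1/6, 5/6)
2. S is where the line through L parallel to AF meets line WA ⇒ S = (-1/5, 0)
S = W + t·(A−W) with t = 6/5, so WS:SA = t:(1−t) = 6/5:-1/5

WS:SA = -6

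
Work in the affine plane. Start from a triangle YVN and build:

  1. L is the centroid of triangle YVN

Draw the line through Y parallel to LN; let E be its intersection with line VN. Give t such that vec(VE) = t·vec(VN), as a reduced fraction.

Assign Y = (0, 0), V = (1, 0), N = (0, 1) — the answer is frame-independent, so this choice is without loss of generality.
1. L is the centroid of triangle YVN ⇒ L = (1/3, 1/3)
through Y parallel to LN: direction (-1/3, 2/3); meets VN at E = (-1, 2)
E = V + t·(N−V) with t = 2

t = 2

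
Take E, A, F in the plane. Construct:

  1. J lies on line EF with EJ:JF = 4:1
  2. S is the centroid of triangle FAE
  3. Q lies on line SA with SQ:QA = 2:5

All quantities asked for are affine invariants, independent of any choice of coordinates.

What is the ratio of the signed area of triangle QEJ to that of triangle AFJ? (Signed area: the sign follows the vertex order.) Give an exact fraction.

Set E = (0, 0), A = (1, 0), F = (0, 1); any affine frame gives the same invariant.
1. J lies on line EF with EJ:JF = 4:1 ⇒ J = (0, 4/5)
2. S is the centroid of triangle FAE ⇒ S = (1/3, 1/3)
3. Q lies on line SA with SQ:QA = 2:5 ⇒ Q = (11/21, 5/21)
2·[QEJ] = -44/105, 2·[AFJ] = 1/5
[QEJ]:[AFJ] = -44/105:1/5 = -44/21

[QEJ]:[AFJ] = -44/21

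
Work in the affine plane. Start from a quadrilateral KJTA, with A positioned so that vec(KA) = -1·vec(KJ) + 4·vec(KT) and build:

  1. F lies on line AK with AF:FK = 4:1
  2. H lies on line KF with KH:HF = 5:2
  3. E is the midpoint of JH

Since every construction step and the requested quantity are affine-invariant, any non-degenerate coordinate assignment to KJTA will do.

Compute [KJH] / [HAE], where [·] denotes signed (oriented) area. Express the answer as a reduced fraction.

Choose coordinates K = (0, 0), J = (1, 0), T = (0, 1), A = (-1, 4).
1. F lies on line AK with AF:FK = 4:1 ⇒ F = (-1/5, 4/5)
2. H lies on line KF with KH:HF = 5:2 ⇒ H = (-1/7, 4/7)
3. E is the midpoint of JH ⇒ E = (3/7, 2/7)
2·[KJH] = 4/7, 2·[HAE] = -12/7
[KJH]:[HAE] = 4/7:-12/7 = -1/3

[KJH]:[HAE] = -1/3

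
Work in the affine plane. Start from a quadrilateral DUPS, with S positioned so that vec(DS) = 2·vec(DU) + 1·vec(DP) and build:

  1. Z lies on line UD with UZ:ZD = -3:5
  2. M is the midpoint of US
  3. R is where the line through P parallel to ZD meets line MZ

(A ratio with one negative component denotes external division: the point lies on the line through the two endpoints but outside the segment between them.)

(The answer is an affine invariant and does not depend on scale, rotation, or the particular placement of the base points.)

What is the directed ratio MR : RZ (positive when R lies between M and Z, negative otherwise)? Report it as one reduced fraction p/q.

MR:RZ = -1/2

Assign D = (0, 0), U = (1, 0), P = (0, 1), S = (2, 1) — the answer is frame-independent, so this choice is without loss of generality.
1. Z lies on line UD with UZ:ZD = -3:5 ⇒ Z = (5/2, 0)
2. M is the midpoint of US ⇒ M = (3/2, 1/2)
3. R is where the line through P parallel to ZD meets line MZ ⇒ R = (1/2, 1)
R = M + t·(Z−M) with t = -1, so MR:RZ = t:(1−t) = -1:2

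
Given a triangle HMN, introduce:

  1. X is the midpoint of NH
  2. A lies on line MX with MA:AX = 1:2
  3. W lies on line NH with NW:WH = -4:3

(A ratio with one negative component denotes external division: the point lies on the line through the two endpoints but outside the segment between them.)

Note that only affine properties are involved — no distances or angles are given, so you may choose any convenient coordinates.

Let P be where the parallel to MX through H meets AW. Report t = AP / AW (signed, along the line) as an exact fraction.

Set H = (0, 0), M = (1, 0), N = (0, 1); any affine frame gives the same invariant.
1. X is the midpoint of NH ⇒ X = (0, 1/2)
2. A lies on line MX with MA:AX = 1:2 ⇒ A = (2/3, 1/6)
3. W lies on line NH with NW:WH = -4:3 ⇒ W = (0, -3)
through H parallel to MX: direction (-1, 1/2); meets AW at P = (4/7, -2/7)
P = A + t·(W−A) with t = 1/7

t = 1/7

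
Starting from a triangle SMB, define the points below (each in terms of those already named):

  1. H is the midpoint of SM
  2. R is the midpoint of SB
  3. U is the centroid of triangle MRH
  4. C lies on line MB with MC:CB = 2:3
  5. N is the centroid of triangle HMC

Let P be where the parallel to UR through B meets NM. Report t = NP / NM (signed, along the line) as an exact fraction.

t = 6

Set S = (0, 0), M = (1, 0), B = (0, 1); any affine frame gives the same invariant.
1. H is the midpoint of SM ⇒ H = (1/2, 0)
2. R is the midpoint of SB ⇒ R = (0, 1/2)
3. U is the centroid of triangle MRH ⇒ U = (1/2, 1/6)
4. C lies on line MB with MC:CB = 2:3 ⇒ C = (3/5, 2/5)
5. N is the centroid of triangle HMC ⇒ N = (7/10, 2/15)
through B parallel to UR: direction (-1/2, 1/3); meets NM at P = (5/2, -2/3)
P = N + t·(M−N) with t = 6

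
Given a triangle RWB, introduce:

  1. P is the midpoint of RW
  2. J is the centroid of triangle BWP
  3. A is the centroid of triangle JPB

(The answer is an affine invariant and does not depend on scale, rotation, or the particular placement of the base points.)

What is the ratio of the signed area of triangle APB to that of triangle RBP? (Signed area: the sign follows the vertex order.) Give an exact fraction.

Set R = (0, 0), W = (1, 0), B = (0, 1); any affine frame gives the same invariant.
1. P is the midpoint of RW ⇒ P = (1/2, 0)
2. J is the centroid of triangle BWP ⇒ J = (1/2, 1/3)
3. A is the centroid of triangle JPB ⇒ A = (1/3, 4/9)
2·[APB] = -1/18, 2·[RBP] = -1/2
[APB]:[RBP] = -1/18:-1/2 = 1/9

[APB]:[RBP] = 1/9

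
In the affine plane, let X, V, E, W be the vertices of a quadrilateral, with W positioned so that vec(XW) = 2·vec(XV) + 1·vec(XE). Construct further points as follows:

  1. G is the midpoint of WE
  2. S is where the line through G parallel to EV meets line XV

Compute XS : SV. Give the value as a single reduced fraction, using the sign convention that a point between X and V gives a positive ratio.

XS:SV = -2

Assign X = (0, 0), V = (1, 0), E = (0, 1), W = (2, 1) — the answer is frame-independent, so this choice is without loss of generality.
1. G is the midpoint of WE ⇒ G = (1, 1)
2. S is where the line through G parallel to EV meets line XV ⇒ S = (2, 0)
S = X + t·(V−X) with t = 2, so XS:SV = t:(1−t) = 2:-1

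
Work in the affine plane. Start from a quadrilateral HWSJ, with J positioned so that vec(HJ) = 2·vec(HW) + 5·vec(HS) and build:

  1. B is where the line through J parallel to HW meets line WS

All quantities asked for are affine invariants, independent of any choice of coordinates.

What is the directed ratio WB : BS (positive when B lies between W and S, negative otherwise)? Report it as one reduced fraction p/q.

Work in coordinates with H = (0, 0), W = (1, 0), S = (0, 1), J = (2, 5).
1. B is where the line through J parallel to HW meets line WS ⇒ B = (-4, 5)
B = W + t·(S−W) with t = 5, so WB:BS = t:(1−t) = 5:-4

WB:BS = -5/4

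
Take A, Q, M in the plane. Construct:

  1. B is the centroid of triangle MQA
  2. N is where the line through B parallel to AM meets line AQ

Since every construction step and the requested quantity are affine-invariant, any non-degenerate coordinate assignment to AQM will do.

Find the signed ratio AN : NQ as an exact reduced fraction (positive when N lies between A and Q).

AN:NQ = 1/2

Choose coordinates A = (0, 0), Q = (1, 0), M = (0, 1).
1. B is the centroid of triangle MQA ⇒ B = (1/3, 1/3)
2. N is where the line through B parallel to AM meets line AQ ⇒ N = (1/3, 0)
N = A + t·(Q−A) with t = 1/3, so AN:NQ = t:(1−t) = 1/3:2/3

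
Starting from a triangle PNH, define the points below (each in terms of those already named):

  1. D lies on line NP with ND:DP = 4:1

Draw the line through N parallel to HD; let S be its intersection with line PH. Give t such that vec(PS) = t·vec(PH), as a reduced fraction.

Work in coordinates with P = (0, 0), N = (1, 0), H = (0, 1).
1. D lies on line NP with ND:DP = 4:1 ⇒ D = (1/5, 0)
through N parallel to HD: direction (1/5, -1); meets PH at S = (0, 5)
S = P + t·(H−P) with t = 5

t = 5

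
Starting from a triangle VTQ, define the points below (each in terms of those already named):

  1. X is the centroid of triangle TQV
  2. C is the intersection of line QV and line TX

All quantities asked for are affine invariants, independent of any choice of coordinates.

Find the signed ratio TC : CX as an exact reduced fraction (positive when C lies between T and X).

Choose coordinates V = (0, 0), T = (1, 0), Q = (0, 1).
1. X is the centroid of triangle TQV ⇒ X = (1/3, 1/3)
2. C is the intersection of line QV and line TX ⇒ C = (0, 1/2)
C = T + t·(X−T) with t = 3/2, so TC:CX = t:(1−t) = 3/2:-1/2

TC:CX = -3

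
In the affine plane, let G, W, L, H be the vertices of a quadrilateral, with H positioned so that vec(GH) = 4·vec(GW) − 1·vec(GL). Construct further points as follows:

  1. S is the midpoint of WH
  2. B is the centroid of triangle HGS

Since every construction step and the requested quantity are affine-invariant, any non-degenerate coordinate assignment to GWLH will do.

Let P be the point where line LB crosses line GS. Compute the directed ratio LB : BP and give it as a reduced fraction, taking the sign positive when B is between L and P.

Assign G = (0, 0), W = (1, 0), L = (0, 1), H = (4, -1) — the answer is frame-independent, so this choice is without loss of generality.
1. S is the midpoint of WH ⇒ S = (5/2, -1/2)
2. B is the centroid of triangle HGS ⇒ B = (13/6, -1/2)
line LB meets GS at P = (65/32, -13/32)
B = L + t·(P−L) with t = 16/15, so LB:BP = 16/15:-1/15

LB:BP = -16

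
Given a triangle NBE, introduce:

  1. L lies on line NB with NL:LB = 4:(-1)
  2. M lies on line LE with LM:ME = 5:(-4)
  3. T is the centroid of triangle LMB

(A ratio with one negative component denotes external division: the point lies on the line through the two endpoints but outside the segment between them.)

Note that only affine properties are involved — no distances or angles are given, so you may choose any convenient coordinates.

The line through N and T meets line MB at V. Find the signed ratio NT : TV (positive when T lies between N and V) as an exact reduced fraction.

NT:TV = -10

Choose coordinates N = (0, 0), B = (1, 0), E = (0, 1).
1. L lies on line NB with NL:LB = 4:(-1) ⇒ L = (4/3, 0)
2. M lies on line LE with LM:ME = 5:(-4) ⇒ M = (-16/3, 5)
3. T is the centroid of triangle LMB ⇒ T = (-1, 5/3)
line NT meets MB at V = (-9/10, 3/2)
T = N + t·(V−N) with t = 10/9, so NT:TV = 10/9:-1/9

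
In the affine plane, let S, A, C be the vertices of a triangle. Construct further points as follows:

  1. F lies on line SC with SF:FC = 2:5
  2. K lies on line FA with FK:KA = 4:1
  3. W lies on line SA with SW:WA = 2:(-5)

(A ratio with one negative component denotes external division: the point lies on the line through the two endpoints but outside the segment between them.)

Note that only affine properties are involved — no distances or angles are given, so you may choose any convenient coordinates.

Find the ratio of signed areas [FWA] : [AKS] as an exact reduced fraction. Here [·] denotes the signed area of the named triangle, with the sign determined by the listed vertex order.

Work in coordinates with S = (0, 0), A = (1, 0), C = (0, 1).
1. F lies on line SC with SF:FC = 2:5 ⇒ F = (0, 2/7)
2. K lies on line FA with FK:KA = 4:1 ⇒ K = (4/5, 2/35)
3. W lies on line SA with SW:WA = 2:(-5) ⇒ W = (-2/3, 0)
2·[FWA] = 10/21, 2·[AKS] = 2/35
[FWA]:[AKS] = 10/21:2/35 = 25/3

[FWA]:[AKS] = 25/3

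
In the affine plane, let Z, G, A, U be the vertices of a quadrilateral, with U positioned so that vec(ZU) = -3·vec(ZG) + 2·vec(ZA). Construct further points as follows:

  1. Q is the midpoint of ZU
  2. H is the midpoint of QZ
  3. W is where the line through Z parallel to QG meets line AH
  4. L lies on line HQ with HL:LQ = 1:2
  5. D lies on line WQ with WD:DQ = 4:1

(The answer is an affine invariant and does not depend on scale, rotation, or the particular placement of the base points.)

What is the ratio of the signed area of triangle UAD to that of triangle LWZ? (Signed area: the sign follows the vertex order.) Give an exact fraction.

[UAD]:[LWZ] = -141/20

Choose coordinates Z = (0, 0), G = (1, 0), A = (0, 1), U = (-3, 2).
1. Q is the midpoint of ZU ⇒ Q = (-3/2, 1)
2. H is the midpoint of QZ ⇒ H = (-3/4, 1/2)
3. W is where the line through Z parallel to QG meets line AH ⇒ W = (-15/16, 3/8)
4. L lies on line HQ with HL:LQ = 1:2 ⇒ L = (-1, 2/3)
5. D lies on line WQ with WD:DQ = 4:1 ⇒ D = (-111/80, 7/8)
2·[UAD] = -141/80, 2·[LWZ] = 1/4
[UAD]:[LWZ] = -141/80:1/4 = -141/20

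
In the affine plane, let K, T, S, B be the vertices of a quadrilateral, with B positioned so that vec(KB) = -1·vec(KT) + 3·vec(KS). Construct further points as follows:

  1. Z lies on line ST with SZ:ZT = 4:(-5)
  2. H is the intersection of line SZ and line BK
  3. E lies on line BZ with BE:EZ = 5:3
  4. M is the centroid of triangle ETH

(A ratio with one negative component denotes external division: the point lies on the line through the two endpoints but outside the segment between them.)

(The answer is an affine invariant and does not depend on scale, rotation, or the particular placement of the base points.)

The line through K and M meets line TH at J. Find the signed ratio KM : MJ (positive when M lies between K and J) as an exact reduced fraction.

Work in coordinates with K = (0, 0), T = (1, 0), S = (0, 1), B = (-1, 3).
1. Z lies on line ST with SZ:ZT = 4:(-5) ⇒ Z = (-4, 5)
2. H is the intersection of line SZ and line BK ⇒ H = (-1/2, 3/2)
3. E lies on line BZ with BE:EZ = 5:3 ⇒ E = (-23/8, 17/4)
4. M is the centroid of triangle ETH ⇒ M = (-19/24, 23/12)
line KM meets TH at J = (-19/27, 46/27)
M = K + t·(J−K) with t = 9/8, so KM:MJ = 9/8:-1/8

KM:MJ = -9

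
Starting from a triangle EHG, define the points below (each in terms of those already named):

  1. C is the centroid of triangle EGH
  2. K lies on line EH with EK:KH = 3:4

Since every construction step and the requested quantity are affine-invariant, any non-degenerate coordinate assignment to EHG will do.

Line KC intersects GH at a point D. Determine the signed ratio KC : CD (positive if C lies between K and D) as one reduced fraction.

KC:CD = 5/7

Set E = (0, 0), H = (1, 0), G = (0, 1); any affine frame gives the same invariant.
1. C is the centroid of triangle EGH ⇒ C = (1/3, 1/3)
2. K lies on line EH with EK:KH = 3:4 ⇒ K = (3/7, 0)
line KC meets GH at D = (1/5, 4/5)
C = K + t·(D−K) with t = 5/12, so KC:CD = 5/12:7/12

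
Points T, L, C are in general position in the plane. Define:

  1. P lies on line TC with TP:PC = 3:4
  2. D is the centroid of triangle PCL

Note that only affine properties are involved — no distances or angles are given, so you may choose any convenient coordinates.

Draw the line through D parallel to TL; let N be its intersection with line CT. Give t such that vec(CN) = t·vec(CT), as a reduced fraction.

Set T = (0, 0), L = (1, 0), C = (0, 1); any affine frame gives the same invariant.
1. P lies on line TC with TP:PC = 3:4 ⇒ P = (0, 3/7)
2. D is the centroid of triangle PCL ⇒ D = (1/3, 10/21)
through D parallel to TL: direction (1, 0); meets CT at N = (0, 10/21)
N = C + t·(T−C) with t = 11/21

t = 11/21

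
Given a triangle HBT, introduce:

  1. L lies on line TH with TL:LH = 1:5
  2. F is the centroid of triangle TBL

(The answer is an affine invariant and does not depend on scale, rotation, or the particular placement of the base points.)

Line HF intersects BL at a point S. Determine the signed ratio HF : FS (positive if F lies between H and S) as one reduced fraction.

HF:FS = -16

Choose coordinates H = (0, 0), B = (1, 0), T = (0, 1).
1. L lies on line TH with TL:LH = 1:5 ⇒ L = (0, 5/6)
2. F is the centroid of triangle TBL ⇒ F = (1/3, 11/18)
line HF meets BL at S = (5/16, 55/96)
F = H + t·(S−H) with t = 16/15, so HF:FS = 16/15:-1/15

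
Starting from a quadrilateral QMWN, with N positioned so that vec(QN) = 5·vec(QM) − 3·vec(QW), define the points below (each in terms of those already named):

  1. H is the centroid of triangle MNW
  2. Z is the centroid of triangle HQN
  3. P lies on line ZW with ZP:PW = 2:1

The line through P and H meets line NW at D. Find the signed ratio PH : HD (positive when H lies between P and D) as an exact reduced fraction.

Assign Q = (0, 0), M = (1, 0), W = (0, 1), N = (5, -3) — the answer is frame-independent, so this choice is without loss of generality.
1. H is the centroid of triangle MNW ⇒ H = (2, -2/3)
2. Z is the centroid of triangle HQN ⇒ Z = (7/3, -11/9)
3. P lies on line ZW with ZP:PW = 2:1 ⇒ P = (7/9, 7/27)
line PH meets NW at D = (25/7, -13/7)
H = P + t·(D−P) with t = 7/16, so PH:HD = 7/16:9/16

PH:HD = 7/9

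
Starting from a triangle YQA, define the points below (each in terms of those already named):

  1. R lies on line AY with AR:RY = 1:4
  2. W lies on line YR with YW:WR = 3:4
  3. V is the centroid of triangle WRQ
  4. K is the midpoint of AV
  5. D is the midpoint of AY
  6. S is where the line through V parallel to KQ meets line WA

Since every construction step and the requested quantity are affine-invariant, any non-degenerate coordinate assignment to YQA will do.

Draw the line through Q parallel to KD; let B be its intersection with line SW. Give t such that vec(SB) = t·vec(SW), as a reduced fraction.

Assign Y = (0, 0), Q = (1, 0), A = (0, 1) — the answer is frame-independent, so this choice is without loss of generality.
1. R lies on line AY with AR:RY = 1:4 ⇒ R = (0, 4/5)
2. W lies on line YR with YW:WR = 3:4 ⇒ W = (0, 12/35)
3. V is the centroid of triangle WRQ ⇒ V = (1/3, 8/21)
4. K is the midpoint of AV ⇒ K = (1/6, 29/42)
5. D is the midpoint of AY ⇒ D = (0, 1/2)
6. S is where the line through V parallel to KQ meets line WA ⇒ S = (0, 23/35)
through Q parallel to KD: direction (-1/6, -4/21); meets SW at B = (0, -8/7)
B = S + t·(W−S) with t = 63/11

t = 63/11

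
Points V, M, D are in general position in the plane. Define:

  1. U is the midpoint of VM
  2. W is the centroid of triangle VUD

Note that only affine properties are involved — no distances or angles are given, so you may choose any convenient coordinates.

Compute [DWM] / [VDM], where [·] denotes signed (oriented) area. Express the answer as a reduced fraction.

Set V = (0, 0), M = (1, 0), D = (0, 1); any affine frame gives the same invariant.
1. U is the midpoint of VM ⇒ U = (1/2, 0)
2. W is the centroid of triangle VUD ⇒ W = (1/6, 1/3)
2·[DWM] = 1/2, 2·[VDM] = -1
[DWM]:[VDM] = 1/2:-1 = -1/2

[DWM]:[VDM] = -1/2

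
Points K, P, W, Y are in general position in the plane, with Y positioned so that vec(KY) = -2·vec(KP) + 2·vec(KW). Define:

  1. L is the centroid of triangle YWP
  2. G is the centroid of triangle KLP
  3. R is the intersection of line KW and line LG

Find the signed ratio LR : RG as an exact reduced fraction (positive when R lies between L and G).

LR:RG = 3/2

Choose coordinates K = (0, 0), P = (1, 0), W = (0, 1), Y = (-2, 2).
1. L is the centroid of triangle YWP ⇒ L = (-1/3, 1)
2. G is the centroid of triangle KLP ⇒ G = (2/9, 1/3)
3. R is the intersection of line KW and line LG ⇒ R = (0, 3/5)
R = L + t·(G−L) with t = 3/5, so LR:RG = t:(1−t) = 3/5:2/5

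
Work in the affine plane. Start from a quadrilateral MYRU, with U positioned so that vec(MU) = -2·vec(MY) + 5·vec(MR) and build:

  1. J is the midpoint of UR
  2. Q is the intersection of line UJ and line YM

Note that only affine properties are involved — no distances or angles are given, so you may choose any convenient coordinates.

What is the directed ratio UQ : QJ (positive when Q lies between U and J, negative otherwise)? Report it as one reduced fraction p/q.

UQ:QJ = -5/3

Choose coordinates M = (0, 0), Y = (1, 0), R = (0, 1), U = (-2, 5).
1. J is the midpoint of UR ⇒ J = (-1, 3)
2. Q is the intersection of line UJ and line YM ⇒ Q = (1/2, 0)
Q = U + t·(J−U) with t = 5/2, so UQ:QJ = t:(1−t) = 5/2:-3/2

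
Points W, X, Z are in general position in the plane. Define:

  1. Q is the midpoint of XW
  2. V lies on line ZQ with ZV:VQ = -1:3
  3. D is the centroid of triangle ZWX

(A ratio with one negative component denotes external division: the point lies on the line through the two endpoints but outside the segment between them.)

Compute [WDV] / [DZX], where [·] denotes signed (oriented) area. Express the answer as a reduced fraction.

Choose coordinates W = (0, 0), X = (1, 0), Z = (0, 1).
1. Q is the midpoint of XW ⇒ Q = (1/2, 0)
2. V lies on line ZQ with ZV:VQ = -1:3 ⇒ V = (-1/4, 3/2)
3. D is the centroid of triangle ZWX ⇒ D = (1/3, 1/3)
2·[WDV] = 7/12, 2·[DZX] = -1/3
[WDV]:[DZX] = 7/12:-1/3 = -7/4

[WDV]:[DZX] = -7/4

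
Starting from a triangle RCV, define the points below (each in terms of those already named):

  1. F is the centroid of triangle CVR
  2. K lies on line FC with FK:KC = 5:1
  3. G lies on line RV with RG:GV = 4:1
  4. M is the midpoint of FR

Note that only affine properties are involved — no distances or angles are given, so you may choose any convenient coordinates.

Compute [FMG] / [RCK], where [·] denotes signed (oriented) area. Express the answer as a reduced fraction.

Set R = (0, 0), C = (1, 0), V = (0, 1); any affine frame gives the same invariant.
1. F is the centroid of triangle CVR ⇒ F = (1/3, 1/3)
2. K lies on line FC with FK:KC = 5:1 ⇒ K = (8/9, 1/18)
3. G lies on line RV with RG:GV = 4:1 ⇒ G = (0, 4/5)
4. M is the midpoint of FR ⇒ M = (1/6, 1/6)
2·[FMG] = -2/15, 2·[RCK] = 1/18
[FMG]:[RCK] = -2/15:1/18 = -12/5

[FMG]:[RCK] = -12/5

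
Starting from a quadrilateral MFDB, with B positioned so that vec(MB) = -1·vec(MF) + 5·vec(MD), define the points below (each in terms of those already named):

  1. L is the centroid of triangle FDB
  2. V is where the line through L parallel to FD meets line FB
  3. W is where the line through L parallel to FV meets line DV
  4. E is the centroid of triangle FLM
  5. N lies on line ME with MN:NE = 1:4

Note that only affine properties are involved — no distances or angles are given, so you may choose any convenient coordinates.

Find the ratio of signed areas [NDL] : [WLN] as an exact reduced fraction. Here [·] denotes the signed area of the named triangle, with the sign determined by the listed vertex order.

[NDL]:[WLN] = -3/17

Choose coordinates M = (0, 0), F = (1, 0), D = (0, 1), B = (-1, 5).
1. L is the centroid of triangle FDB ⇒ L = (0, 2)
2. V is where the line through L parallel to FD meets line FB ⇒ V = (1/3, 5/3)
3. W is where the line through L parallel to FV meets line DV ⇒ W = (2/9, 13/9)
4. E is the centroid of triangle FLM ⇒ E = (1/3, 2/3)
5. N lies on line ME with MN:NE = 1:4 ⇒ N = (1/15, 2/15)
2·[NDL] = -1/15, 2·[WLN] = 17/45
[NDL]:[WLN] = -1/15:17/45 = -3/17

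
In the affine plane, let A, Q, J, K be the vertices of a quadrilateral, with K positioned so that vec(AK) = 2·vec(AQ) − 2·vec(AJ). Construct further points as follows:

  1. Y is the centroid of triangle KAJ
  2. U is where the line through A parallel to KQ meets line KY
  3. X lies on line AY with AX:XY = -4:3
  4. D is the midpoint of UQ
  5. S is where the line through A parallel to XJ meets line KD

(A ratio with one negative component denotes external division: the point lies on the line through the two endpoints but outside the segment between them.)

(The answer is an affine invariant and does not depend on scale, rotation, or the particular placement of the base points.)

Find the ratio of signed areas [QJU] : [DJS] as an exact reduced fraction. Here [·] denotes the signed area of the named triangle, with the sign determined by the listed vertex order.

[QJU]:[DJS] = -34/13

Work in coordinates with A = (0, 0), Q = (1, 0), J = (0, 1), K = (2, -2).
1. Y is the centroid of triangle KAJ ⇒ Y = (2/3, -1/3)
2. U is where the line through A parallel to KQ meets line KY ⇒ U = (-2/3, 4/3)
3. X lies on line AY with AX:XY = -4:3 ⇒ X = (8/3, -4/3)
4. D is the midpoint of UQ ⇒ D = (1/6, 2/3)
5. S is where the line through A parallel to XJ meets line KD ⇒ S = (80/51, -70/51)
2·[QJU] = 1/3, 2·[DJS] = -13/102
[QJU]:[DJS] = 1/3:-13/102 = -34/13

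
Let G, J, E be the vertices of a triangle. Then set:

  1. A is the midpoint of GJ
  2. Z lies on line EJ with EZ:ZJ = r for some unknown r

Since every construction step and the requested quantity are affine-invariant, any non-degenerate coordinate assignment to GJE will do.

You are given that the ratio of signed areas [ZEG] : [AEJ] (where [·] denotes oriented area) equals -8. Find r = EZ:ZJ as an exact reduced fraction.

r = -4/3

Set G = (0, 0), J = (1, 0), E = (0, 1); any affine frame gives the same invariant.
1. A is the midpoint of GJ ⇒ A = (1/2, 0)
2. With EZ:ZJ = r, write λ = r/(r+1) so Z = E + λ·(J−E); Z is affine-linear in λ
Every point depending on Z is an affine combination of Z and λ-independent points, so each such coordinate is linear in λ; the λ² term in each signed area is a multiple of (J−E)×(J−E) = 0, so 2·[ZEG] and 2·[AEJ] are each linear in λ. Evaluating at λ=0 and λ=1:
  2·[ZEG] = λ,   2·[AEJ] = -1/2
So [ZEG]:[AEJ] = (λ) / (-1/2). Setting this equal to -8:
  λ = -8·(-1/2)  ⇒  λ = 4
Then r = λ/(1−λ) = (4)/(-3) = -4/3. Check: with r = -4/3, Z = (4, -3) and [ZEG]:[AEJ] = -8 as required.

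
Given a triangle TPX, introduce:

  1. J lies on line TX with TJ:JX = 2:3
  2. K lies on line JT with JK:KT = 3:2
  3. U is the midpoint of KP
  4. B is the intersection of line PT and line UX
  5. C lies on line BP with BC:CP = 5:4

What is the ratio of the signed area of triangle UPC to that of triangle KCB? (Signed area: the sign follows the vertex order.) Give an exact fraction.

Work in coordinates with T = (0, 0), P = (1, 0), X = (0, 1).
1. J lies on line TX with TJ:JX = 2:3 ⇒ J = (0, 2/5)
2. K lies on line JT with JK:KT = 3:2 ⇒ K = (0, 4/25)
3. U is the midpoint of KP ⇒ U = (1/2, 2/25)
4. B is the intersection of line PT and line UX ⇒ B = (25/46, 0)
5. C lies on line BP with BC:CP = 5:4 ⇒ C = (55/69, 0)
2·[UPC] = -28/1725, 2·[KCB] = -14/345
[UPC]:[KCB] = -28/1725:-14/345 = 2/5

[UPC]:[KCB] = 2/5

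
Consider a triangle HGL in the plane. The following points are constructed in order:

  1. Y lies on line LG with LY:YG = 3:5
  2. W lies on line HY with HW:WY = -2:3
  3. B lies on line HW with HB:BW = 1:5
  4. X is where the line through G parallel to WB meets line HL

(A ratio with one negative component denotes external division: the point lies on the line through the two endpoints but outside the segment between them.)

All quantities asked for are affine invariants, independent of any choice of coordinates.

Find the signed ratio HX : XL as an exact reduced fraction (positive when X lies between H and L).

HX:XL = -5/8

Work in coordinates with H = (0, 0), G = (1, 0), L = (0, 1).
1. Y lies on line LG with LY:YG = 3:5 ⇒ Y = (3/8, 5/8)
2. W lies on line HY with HW:WY = -2:3 ⇒ W = (-3/4, -5/4)
3. B lies on line HW with HB:BW = 1:5 ⇒ B = (-1/8, -5/24)
4. X is where the line through G parallel to WB meets line HL ⇒ X = (0, -5/3)
X = H + t·(L−H) with t = -5/3, so HX:XL = t:(1−t) = -5/3:8/3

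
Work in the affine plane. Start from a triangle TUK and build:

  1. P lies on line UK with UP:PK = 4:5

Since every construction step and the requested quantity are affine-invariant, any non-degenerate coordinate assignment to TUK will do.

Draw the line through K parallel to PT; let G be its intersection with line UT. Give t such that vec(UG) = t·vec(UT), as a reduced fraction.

t = 9/4

Set T = (0, 0), U = (1, 0), K = (0, 1); any affine frame gives the same invariant.
1. P lies on line UK with UP:PK = 4:5 ⇒ P = (5/9, 4/9)
through K parallel to PT: direction (-5/9, -4/9); meets UT at G = (-5/4, 0)
G = U + t·(T−U) with t = 9/4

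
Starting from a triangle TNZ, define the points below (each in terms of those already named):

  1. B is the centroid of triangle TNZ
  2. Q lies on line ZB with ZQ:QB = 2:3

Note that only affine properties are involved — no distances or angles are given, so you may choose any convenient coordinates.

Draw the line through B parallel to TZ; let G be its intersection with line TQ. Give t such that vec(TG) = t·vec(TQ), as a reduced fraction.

Set T = (0, 0), N = (1, 0), Z = (0, 1); any affine frame gives the same invariant.
1. B is the centroid of triangle TNZ ⇒ B = (1/3, 1/3)
2. Q lies on line ZB with ZQ:QB = 2:3 ⇒ Q = (2/15, 11/15)
through B parallel to TZ: direction (0, 1); meets TQ at G = (1/3, 11/6)
G = T + t·(Q−T) with t = 5/2

t = 5/2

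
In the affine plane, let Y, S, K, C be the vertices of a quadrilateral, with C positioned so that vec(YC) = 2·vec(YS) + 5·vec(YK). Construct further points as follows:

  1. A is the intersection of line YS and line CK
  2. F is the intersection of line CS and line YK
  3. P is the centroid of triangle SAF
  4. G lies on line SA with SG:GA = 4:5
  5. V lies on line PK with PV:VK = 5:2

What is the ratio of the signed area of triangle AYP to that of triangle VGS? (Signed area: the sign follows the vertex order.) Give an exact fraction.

[AYP]:[VGS] = -21/4

Choose coordinates Y = (0, 0), S = (1, 0), K = (0, 1), C = (2, 5).
1. A is the intersection of line YS and line CK ⇒ A = (-1/2, 0)
2. F is the intersection of line CS and line YK ⇒ F = (0, -5)
3. P is the centroid of triangle SAF ⇒ P = (1/6, -5/3)
4. G lies on line SA with SG:GA = 4:5 ⇒ G = (1/3, 0)
5. V lies on line PK with PV:VK = 5:2 ⇒ V = (1/21, 5/21)
2·[AYP] = -5/6, 2·[VGS] = 10/63
[AYP]:[VGS] = -5/6:10/63 = -21/4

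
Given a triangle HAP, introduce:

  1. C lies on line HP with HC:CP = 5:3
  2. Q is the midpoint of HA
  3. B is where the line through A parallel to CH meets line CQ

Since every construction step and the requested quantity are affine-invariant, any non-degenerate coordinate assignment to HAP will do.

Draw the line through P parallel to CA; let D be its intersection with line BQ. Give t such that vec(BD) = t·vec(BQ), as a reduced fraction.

Assign H = (0, 0), A = (1, 0), P = (0, 1) — the answer is frame-independent, so this choice is without loss of generality.
1. C lies on line HP with HC:CP = 5:3 ⇒ C = (0, 5/8)
2. Q is the midpoint of HA ⇒ Q = (1/2, 0)
3. B is where the line through A parallel to CH meets line CQ ⇒ B = (1, -5/8)
through P parallel to CA: direction (1, -5/8); meets BQ at D = (-3/5, 11/8)
D = B + t·(Q−B) with t = 16/5

t = 16/5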